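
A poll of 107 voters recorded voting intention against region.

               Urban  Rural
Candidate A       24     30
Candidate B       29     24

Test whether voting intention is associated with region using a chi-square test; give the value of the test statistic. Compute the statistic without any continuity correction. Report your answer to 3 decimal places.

Row totals: 54, 53. Column totals: 53, 54. Grand total N = 107.
Expected counts (row total × column total / N):
  Candidate A, Urban: 54×53/107 = 26.7477
  Candidate A, Rural: 54×54/107 = 27.2523
  Candidate B, Urban: 53×53/107 = 26.2523
  Candidate B, Rural: 53×54/107 = 26.7477
Contributions (O − E)²/E:
  (24 − 26.7477)²/26.7477 = 0.2823
  (30 − 27.2523)²/27.2523 = 0.2770
  (29 − 26.2523)²/26.2523 = 0.2876
  (24 − 26.7477)²/26.7477 = 0.2823
χ² = 0.2823 + 0.2770 + 0.2876 + 0.2823 = 1.129

1.129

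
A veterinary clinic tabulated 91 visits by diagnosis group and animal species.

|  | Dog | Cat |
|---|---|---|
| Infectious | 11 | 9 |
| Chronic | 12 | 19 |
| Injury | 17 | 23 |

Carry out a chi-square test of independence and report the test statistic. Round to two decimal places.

Row totals: 20, 31, 40. Column totals: 40, 51. Grand total N = 91.
Expected counts (row total × column total / N):
  Infectious, Dog: 20×40/91 = 8.7912
  Infectious, Cat: 20×51/91 = 11.2088
  Chronic, Dog: 31×40/91 = 13.6264
  Chronic, Cat: 31×51/91 = 17.3736
  Injury, Dog: 40×40/91 = 17.5824
  Injury, Cat: 40×51/91 = 22.4176
Contributions (O − E)²/E:
  (11 − 8.7912)²/8.7912 = 0.5550
  (9 − 11.2088)²/11.2088 = 0.4353
  (12 − 13.6264)²/13.6264 = 0.1941
  (19 − 17.3736)²/17.3736 = 0.1523
  (17 − 17.5824)²/17.5824 = 0.0193
  (23 − 22.4176)²/22.4176 = 0.0151
χ² = 0.5550 + 0.4353 + 0.1941 + 0.1523 + 0.0193 + 0.0151 = 1.37

1.37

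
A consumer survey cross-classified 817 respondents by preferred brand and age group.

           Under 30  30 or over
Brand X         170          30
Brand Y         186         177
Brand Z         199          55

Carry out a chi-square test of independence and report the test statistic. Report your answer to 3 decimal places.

85.820

Row totals: 200, 363, 254. Column totals: 555, 262. Grand total N = 817.
Expected counts (row total × column total / N):
  Brand X, Under 30: 200×555/817 = 135.8629
  Brand X, 30 or over: 200×262/817 = 64.1371
  Brand Y, Under 30: 363×555/817 = 246.5912
  Brand Y, 30 or over: 363×262/817 = 116.4088
  Brand Z, Under 30: 254×555/817 = 172.5459
  Brand Z, 30 or over: 254×262/817 = 81.4541
Contributions (O − E)²/E:
  (170 − 135.8629)²/135.8629 = 8.5773
  (30 − 64.1371)²/64.1371 = 18.1695
  (186 − 246.5912)²/246.5912 = 14.8882
  (177 − 116.4088)²/116.4088 = 31.5379
  (199 − 172.5459)²/172.5459 = 4.0558
  (55 − 81.4541)²/81.4541 = 8.5916
χ² = 8.5773 + 18.1695 + 14.8882 + 31.5379 + 4.0558 + 8.5916 = 85.820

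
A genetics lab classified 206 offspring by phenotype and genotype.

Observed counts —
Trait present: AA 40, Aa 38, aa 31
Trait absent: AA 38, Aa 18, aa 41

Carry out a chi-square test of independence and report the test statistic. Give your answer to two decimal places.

7.91

Row totals: 109, 97. Column totals: 78, 56, 72. Grand total N = 206.
Expected counts (row total × column total / N):
  Trait present, AA: 109×78/206 = 41.272
  Trait present, Aa: 109×56/206 = 29.631
  Trait present, aa: 109×72/206 = 38.097
  Trait absent, AA: 97×78/206 = 36.728
  Trait absent, Aa: 97×56/206 = 26.369
  Trait absent, aa: 97×72/206 = 33.903
Contributions (O − E)²/E:
  (40 − 41.272)²/41.272 = 0.0392
  (38 − 29.631)²/29.631 = 2.3637
  (31 − 38.097)²/38.097 = 1.3221
  (38 − 36.728)²/36.728 = 0.0441
  (18 − 26.369)²/26.369 = 2.6562
  (41 − 33.903)²/33.903 = 1.4856
χ² = 0.0392 + 2.3637 + 1.3221 + 0.0441 + 2.6562 + 1.4856 = 7.91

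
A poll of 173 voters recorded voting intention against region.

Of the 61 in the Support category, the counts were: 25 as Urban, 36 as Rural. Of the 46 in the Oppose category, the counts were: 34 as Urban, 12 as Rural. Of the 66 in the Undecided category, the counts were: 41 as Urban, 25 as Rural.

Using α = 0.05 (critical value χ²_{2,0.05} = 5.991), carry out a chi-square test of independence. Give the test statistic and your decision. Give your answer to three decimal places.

Row totals: 61, 46, 66. Column totals: 100, 73. Grand total N = 173.
Expected counts (row total × column total / N):
  Support, Urban: 61×100/173 = 35.2601
  Support, Rural: 61×73/173 = 25.7399
  Oppose, Urban: 46×100/173 = 26.5896
  Oppose, Rural: 46×73/173 = 19.4104
  Undecided, Urban: 66×100/173 = 38.1503
  Undecided, Rural: 66×73/173 = 27.8497
Contributions (O − E)²/E:
  (25 − 35.2601)²/35.2601 = 2.9855
  (36 − 25.7399)²/25.7399 = 4.0897
  (34 − 26.5896)²/26.5896 = 2.0652
  (12 − 19.4104)²/19.4104 = 2.8291
  (41 − 38.1503)²/38.1503 = 0.2129
  (25 − 27.8497)²/27.8497 = 0.2916
χ² = 2.9855 + 4.0897 + 2.0652 + 2.8291 + 0.2129 + 0.2916 = 12.474
df = (3−1)(2−1) = 2. Since 12.474 > 5.991, reject the null hypothesis of independence at α = 0.05.

12.474; reject H₀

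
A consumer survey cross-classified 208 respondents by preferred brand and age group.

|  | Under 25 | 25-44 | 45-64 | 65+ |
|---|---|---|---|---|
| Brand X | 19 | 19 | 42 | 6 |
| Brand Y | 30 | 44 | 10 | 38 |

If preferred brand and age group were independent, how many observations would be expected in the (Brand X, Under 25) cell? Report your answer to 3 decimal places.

20.260

Row total (Brand X) = 86; column total (Under 25) = 49; grand total N = 208.
Expected count = (row total × column total) / N = 86 × 49 / 208 = 20.260.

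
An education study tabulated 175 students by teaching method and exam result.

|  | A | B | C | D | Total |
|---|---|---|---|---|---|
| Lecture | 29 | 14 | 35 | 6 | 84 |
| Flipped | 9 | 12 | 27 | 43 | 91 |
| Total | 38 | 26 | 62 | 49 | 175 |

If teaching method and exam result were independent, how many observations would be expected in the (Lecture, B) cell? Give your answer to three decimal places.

12.480

Row total (Lecture) = 84; column total (B) = 26; grand total N = 175.
Expected count = (row total × column total) / N = 84 × 26 / 175 = 12.480.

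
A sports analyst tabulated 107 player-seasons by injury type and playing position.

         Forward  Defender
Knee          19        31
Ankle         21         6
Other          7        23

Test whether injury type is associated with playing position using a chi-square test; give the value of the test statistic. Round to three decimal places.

Row totals: 50, 27, 30. Column totals: 47, 60. Grand total N = 107.
Expected counts (row total × column total / N):
  Knee, Forward: 50×47/107 = 21.9626
  Knee, Defender: 50×60/107 = 28.0374
  Ankle, Forward: 27×47/107 = 11.8598
  Ankle, Defender: 27×60/107 = 15.1402
  Other, Forward: 30×47/107 = 13.1776
  Other, Defender: 30×60/107 = 16.8224
Contributions (O − E)²/E:
  (19 − 21.9626)²/21.9626 = 0.3996
  (31 − 28.0374)²/28.0374 = 0.3130
  (21 − 11.8598)²/11.8598 = 7.0442
  (6 − 15.1402)²/15.1402 = 5.5180
  (7 − 13.1776)²/13.1776 = 2.8960
  (23 − 16.8224)²/16.8224 = 2.2686
χ² = 0.3996 + 0.3130 + 7.0442 + 5.5180 + 2.8960 + 2.2686 = 18.439

18.439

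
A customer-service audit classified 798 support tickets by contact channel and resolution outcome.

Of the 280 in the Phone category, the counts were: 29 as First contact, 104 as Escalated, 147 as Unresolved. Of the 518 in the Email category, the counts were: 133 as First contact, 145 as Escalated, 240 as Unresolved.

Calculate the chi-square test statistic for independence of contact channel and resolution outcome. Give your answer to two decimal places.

Row totals: 280, 518. Column totals: 162, 249, 387. Grand total N = 798.
Expected counts (row total × column total / N):
  Phone, First contact: 280×162/798 = 56.842
  Phone, Escalated: 280×249/798 = 87.368
  Phone, Unresolved: 280×387/798 = 135.789
  Email, First contact: 518×162/798 = 105.158
  Email, Escalated: 518×249/798 = 161.632
  Email, Unresolved: 518×387/798 = 251.211
Contributions (O − E)²/E:
  (29 − 56.842)²/56.842 = 13.6374
  (104 − 87.368)²/87.368 = 3.1662
  (147 − 135.789)²/135.789 = 0.9256
  (133 − 105.158)²/105.158 = 7.3715
  (145 − 161.632)²/161.632 = 1.7114
  (240 − 251.211)²/251.211 = 0.5003
χ² = 13.6374 + 3.1662 + 0.9256 + 7.3715 + 1.7114 + 0.5003 = 27.31

27.31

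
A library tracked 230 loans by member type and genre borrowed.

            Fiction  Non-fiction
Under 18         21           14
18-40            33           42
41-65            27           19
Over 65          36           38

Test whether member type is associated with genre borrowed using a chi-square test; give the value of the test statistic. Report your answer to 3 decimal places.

Row totals: 35, 75, 46, 74. Column totals: 117, 113. Grand total N = 230.
Expected counts (row total × column total / N):
  Under 18, Fiction: 35×117/230 = 17.8043
  Under 18, Non-fiction: 35×113/230 = 17.1957
  18-40, Fiction: 75×117/230 = 38.1522
  18-40, Non-fiction: 75×113/230 = 36.8478
  41-65, Fiction: 46×117/230 = 23.4000
  41-65, Non-fiction: 46×113/230 = 22.6000
  Over 65, Fiction: 74×117/230 = 37.6435
  Over 65, Non-fiction: 74×113/230 = 36.3565
Contributions (O − E)²/E:
  (21 − 17.8043)²/17.8043 = 0.5736
  (14 − 17.1957)²/17.1957 = 0.5939
  (33 − 38.1522)²/38.1522 = 0.6958
  (42 − 36.8478)²/36.8478 = 0.7204
  (27 − 23.4000)²/23.4000 = 0.5538
  (19 − 22.6000)²/22.6000 = 0.5735
  (36 − 37.6435)²/37.6435 = 0.0718
  (38 − 36.3565)²/36.3565 = 0.0743
χ² = 0.5736 + 0.5939 + 0.6958 + 0.7204 + 0.5538 + 0.5735 + 0.0718 + 0.0743 = 3.857

3.857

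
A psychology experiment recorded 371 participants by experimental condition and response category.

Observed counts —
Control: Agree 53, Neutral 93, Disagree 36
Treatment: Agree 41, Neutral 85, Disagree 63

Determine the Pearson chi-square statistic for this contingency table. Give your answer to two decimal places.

9.13

Row totals: 182, 189. Column totals: 94, 178, 99. Grand total N = 371.
Expected counts (row total × column total / N):
  Control, Agree: 182×94/371 = 46.113
  Control, Neutral: 182×178/371 = 87.321
  Control, Disagree: 182×99/371 = 48.566
  Treatment, Agree: 189×94/371 = 47.887
  Treatment, Neutral: 189×178/371 = 90.679
  Treatment, Disagree: 189×99/371 = 50.434
Contributions (O − E)²/E:
  (53 − 46.113)²/46.113 = 1.0286
  (93 − 87.321)²/87.321 = 0.3693
  (36 − 48.566)²/48.566 = 3.2513
  (41 − 47.887)²/47.887 = 0.9905
  (85 − 90.679)²/90.679 = 0.3557
  (63 − 50.434)²/50.434 = 3.1309
χ² = 1.0286 + 0.3693 + 3.2513 + 0.9905 + 0.3557 + 3.1309 = 9.13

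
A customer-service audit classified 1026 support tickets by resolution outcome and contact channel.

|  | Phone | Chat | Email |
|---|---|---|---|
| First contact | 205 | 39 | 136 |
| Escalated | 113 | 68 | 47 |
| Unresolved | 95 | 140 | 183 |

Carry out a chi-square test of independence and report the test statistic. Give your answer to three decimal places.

125.346

Row totals: 380, 228, 418. Column totals: 413, 247, 366. Grand total N = 1026.
Expected counts (row total × column total / N):
  First contact, Phone: 380×413/1026 = 152.9630
  First contact, Chat: 380×247/1026 = 91.4815
  First contact, Email: 380×366/1026 = 135.5556
  Escalated, Phone: 228×413/1026 = 91.7778
  Escalated, Chat: 228×247/1026 = 54.8889
  Escalated, Email: 228×366/1026 = 81.3333
  Unresolved, Phone: 418×413/1026 = 168.2593
  Unresolved, Chat: 418×247/1026 = 100.6296
  Unresolved, Email: 418×366/1026 = 149.1111
Contributions (O − E)²/E:
  (205 − 152.9630)²/152.9630 = 17.7026
  (39 − 91.4815)²/91.4815 = 30.1078
  (136 − 135.5556)²/135.5556 = 0.0015
  (113 − 91.7778)²/91.7778 = 4.9073
  (68 − 54.8889)²/54.8889 = 3.1318
  (47 − 81.3333)²/81.3333 = 14.4931
  (95 − 168.2593)²/168.2593 = 31.8968
  (140 − 100.6296)²/100.6296 = 15.4033
  (183 − 149.1111)²/149.1111 = 7.7020
χ² = 17.7026 + 30.1078 + 0.0015 + 4.9073 + 3.1318 + 14.4931 + 31.8968 + 15.4033 + 7.7020 = 125.346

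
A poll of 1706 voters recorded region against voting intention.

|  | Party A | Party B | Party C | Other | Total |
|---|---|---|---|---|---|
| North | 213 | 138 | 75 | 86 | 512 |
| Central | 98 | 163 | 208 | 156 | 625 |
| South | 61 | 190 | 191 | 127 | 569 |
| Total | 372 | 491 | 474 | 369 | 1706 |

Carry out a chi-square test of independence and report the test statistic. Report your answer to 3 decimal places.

195.516

Grand total N = 1706.
Expected counts (row total × column total / N):
  North, Party A: 512×372/1706 = 111.6436
  North, Party B: 512×491/1706 = 147.3576
  North, Party C: 512×474/1706 = 142.2556
  North, Other: 512×369/1706 = 110.7433
  Central, Party A: 625×372/1706 = 136.2837
  Central, Party B: 625×491/1706 = 179.8798
  Central, Party C: 625×474/1706 = 173.6518
  Central, Other: 625×369/1706 = 135.1846
  South, Party A: 569×372/1706 = 124.0727
  South, Party B: 569×491/1706 = 163.7626
  South, Party C: 569×474/1706 = 158.0926
  South, Other: 569×369/1706 = 123.0721
Contributions (O − E)²/E:
  (213 − 111.6436)²/111.6436 = 92.0171
  (138 − 147.3576)²/147.3576 = 0.5942
  (75 − 142.2556)²/142.2556 = 31.7971
  (86 − 110.7433)²/110.7433 = 5.5284
  (98 − 136.2837)²/136.2837 = 10.7543
  (163 − 179.8798)²/179.8798 = 1.5840
  (208 − 173.6518)²/173.6518 = 6.7940
  (156 − 135.1846)²/135.1846 = 3.2051
  (61 − 124.0727)²/124.0727 = 32.0632
  (190 − 163.7626)²/163.7626 = 4.2037
  (191 − 158.0926)²/158.0926 = 6.8498
  (127 − 123.0721)²/123.0721 = 0.1254
χ² = 92.0171 + 0.5942 + 31.7971 + 5.5284 + 10.7543 + 1.5840 + 6.7940 + 3.2051 + 32.0632 + 4.2037 + 6.8498 + 0.1254 = 195.516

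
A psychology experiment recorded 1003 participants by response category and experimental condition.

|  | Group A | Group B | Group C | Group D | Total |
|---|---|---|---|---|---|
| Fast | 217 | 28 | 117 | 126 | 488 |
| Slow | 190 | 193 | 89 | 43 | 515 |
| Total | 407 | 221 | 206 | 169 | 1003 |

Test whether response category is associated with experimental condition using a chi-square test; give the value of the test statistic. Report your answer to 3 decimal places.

Grand total N = 1003.
Expected counts (row total × column total / N):
  Fast, Group A: 488×407/1003 = 198.0219
  Fast, Group B: 488×221/1003 = 107.5254
  Fast, Group C: 488×206/1003 = 100.2273
  Fast, Group D: 488×169/1003 = 82.2253
  Slow, Group A: 515×407/1003 = 208.9781
  Slow, Group B: 515×221/1003 = 113.4746
  Slow, Group C: 515×206/1003 = 105.7727
  Slow, Group D: 515×169/1003 = 86.7747
Contributions (O − E)²/E:
  (217 − 198.0219)²/198.0219 = 1.8188
  (28 − 107.5254)²/107.5254 = 58.8167
  (117 − 100.2273)²/100.2273 = 2.8069
  (126 − 82.2253)²/82.2253 = 23.3046
  (190 − 208.9781)²/208.9781 = 1.7235
  (193 − 113.4746)²/113.4746 = 55.7331
  (89 − 105.7727)²/105.7727 = 2.6597
  (43 − 86.7747)²/86.7747 = 22.0828
χ² = 1.8188 + 58.8167 + 2.8069 + 23.3046 + 1.7235 + 55.7331 + 2.6597 + 22.0828 = 168.946

168.946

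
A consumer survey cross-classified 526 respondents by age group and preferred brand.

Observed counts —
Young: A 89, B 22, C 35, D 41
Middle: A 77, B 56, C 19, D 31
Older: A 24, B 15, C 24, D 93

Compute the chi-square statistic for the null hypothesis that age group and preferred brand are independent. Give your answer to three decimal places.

115.420

Row totals: 187, 183, 156. Column totals: 190, 93, 78, 165. Grand total N = 526.
Expected counts (row total × column total / N):
  Young, A: 187×190/526 = 67.5475
  Young, B: 187×93/526 = 33.0627
  Young, C: 187×78/526 = 27.7300
  Young, D: 187×165/526 = 58.6597
  Middle, A: 183×190/526 = 66.1027
  Middle, B: 183×93/526 = 32.3555
  Middle, C: 183×78/526 = 27.1369
  Middle, D: 183×165/526 = 57.4049
  Older, A: 156×190/526 = 56.3498
  Older, B: 156×93/526 = 27.5817
  Older, C: 156×78/526 = 23.1331
  Older, D: 156×165/526 = 48.9354
Contributions (O − E)²/E:
  (89 − 67.5475)²/67.5475 = 6.8131
  (22 − 33.0627)²/33.0627 = 3.7016
  (35 − 27.7300)²/27.7300 = 1.9060
  (41 − 58.6597)²/58.6597 = 5.3165
  (77 − 66.1027)²/66.1027 = 1.7965
  (56 − 32.3555)²/32.3555 = 17.2787
  (19 − 27.1369)²/27.1369 = 2.4398
  (31 − 57.4049)²/57.4049 = 12.1456
  (24 − 56.3498)²/56.3498 = 18.5717
  (15 − 27.5817)²/27.5817 = 5.7393
  (24 − 23.1331)²/23.1331 = 0.0325
  (93 − 48.9354)²/48.9354 = 39.6786
χ² = 6.8131 + 3.7016 + 1.9060 + 5.3165 + 1.7965 + 17.2787 + 2.4398 + 12.1456 + 18.5717 + 5.7393 + 0.0325 + 39.6786 = 115.420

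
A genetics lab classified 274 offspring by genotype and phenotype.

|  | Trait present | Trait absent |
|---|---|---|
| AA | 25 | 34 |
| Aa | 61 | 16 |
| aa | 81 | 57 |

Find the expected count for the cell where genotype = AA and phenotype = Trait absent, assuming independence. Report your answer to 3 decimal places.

23.040

Row total (AA) = 59; column total (Trait absent) = 107; grand total N = 274.
Expected count = (row total × column total) / N = 59 × 107 / 274 = 23.040.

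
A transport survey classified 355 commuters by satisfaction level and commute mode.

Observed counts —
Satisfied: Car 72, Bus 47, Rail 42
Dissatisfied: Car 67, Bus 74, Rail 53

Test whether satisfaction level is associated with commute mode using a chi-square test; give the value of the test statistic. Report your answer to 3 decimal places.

Row totals: 161, 194. Column totals: 139, 121, 95. Grand total N = 355.
Expected counts (row total × column total / N):
  Satisfied, Car: 161×139/355 = 63.0394
  Satisfied, Bus: 161×121/355 = 54.8761
  Satisfied, Rail: 161×95/355 = 43.0845
  Dissatisfied, Car: 194×139/355 = 75.9606
  Dissatisfied, Bus: 194×121/355 = 66.1239
  Dissatisfied, Rail: 194×95/355 = 51.9155
Contributions (O − E)²/E:
  (72 − 63.0394)²/63.0394 = 1.2737
  (47 − 54.8761)²/54.8761 = 1.1304
  (42 − 43.0845)²/43.0845 = 0.0273
  (67 − 75.9606)²/75.9606 = 1.0570
  (74 − 66.1239)²/66.1239 = 0.9381
  (53 − 51.9155)²/51.9155 = 0.0227
χ² = 1.2737 + 1.1304 + 0.0273 + 1.0570 + 0.9381 + 0.0227 = 4.449

4.449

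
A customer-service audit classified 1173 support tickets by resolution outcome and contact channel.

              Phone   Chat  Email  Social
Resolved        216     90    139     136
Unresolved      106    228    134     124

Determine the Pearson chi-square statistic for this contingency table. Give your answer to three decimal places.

98.015

Row totals: 581, 592. Column totals: 322, 318, 273, 260. Grand total N = 1173.
Expected counts (row total × column total / N):
  Resolved, Phone: 581×322/1173 = 159.4902
  Resolved, Chat: 581×318/1173 = 157.5090
  Resolved, Email: 581×273/1173 = 135.2199
  Resolved, Social: 581×260/1173 = 128.7809
  Unresolved, Phone: 592×322/1173 = 162.5098
  Unresolved, Chat: 592×318/1173 = 160.4910
  Unresolved, Email: 592×273/1173 = 137.7801
  Unresolved, Social: 592×260/1173 = 131.2191
Contributions (O − E)²/E:
  (216 − 159.4902)²/159.4902 = 20.0223
  (90 − 157.5090)²/157.5090 = 28.9346
  (139 − 135.2199)²/135.2199 = 0.1057
  (136 − 128.7809)²/128.7809 = 0.4047
  (106 − 162.5098)²/162.5098 = 19.6502
  (228 − 160.4910)²/160.4910 = 28.3970
  (134 − 137.7801)²/137.7801 = 0.1037
  (124 − 131.2191)²/131.2191 = 0.3972
χ² = 20.0223 + 28.9346 + 0.1057 + 0.4047 + 19.6502 + 28.3970 + 0.1037 + 0.3972 = 98.015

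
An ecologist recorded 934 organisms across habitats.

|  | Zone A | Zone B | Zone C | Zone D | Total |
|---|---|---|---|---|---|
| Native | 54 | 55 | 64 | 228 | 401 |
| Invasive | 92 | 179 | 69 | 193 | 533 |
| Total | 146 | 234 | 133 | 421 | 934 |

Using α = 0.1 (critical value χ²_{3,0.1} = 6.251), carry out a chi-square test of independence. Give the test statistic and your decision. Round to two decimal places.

61.27; reject H₀

Grand total N = 934.
Expected counts (row total × column total / N):
  Native, Zone A: 401×146/934 = 62.683
  Native, Zone B: 401×234/934 = 100.465
  Native, Zone C: 401×133/934 = 57.102
  Native, Zone D: 401×421/934 = 180.751
  Invasive, Zone A: 533×146/934 = 83.317
  Invasive, Zone B: 533×234/934 = 133.535
  Invasive, Zone C: 533×133/934 = 75.898
  Invasive, Zone D: 533×421/934 = 240.249
Contributions (O − E)²/E:
  (54 − 62.683)²/62.683 = 1.2028
  (55 − 100.465)²/100.465 = 20.5750
  (64 − 57.102)²/57.102 = 0.8333
  (228 − 180.751)²/180.751 = 12.3511
  (92 − 83.317)²/83.317 = 0.9049
  (179 − 133.535)²/133.535 = 15.4796
  (69 − 75.898)²/75.898 = 0.6269
  (193 − 240.249)²/240.249 = 9.2923
χ² = 1.2028 + 20.5750 + 0.8333 + 12.3511 + 0.9049 + 15.4796 + 0.6269 + 9.2923 = 61.27
df = (2−1)(4−1) = 3. Since 61.27 > 6.251, reject the null hypothesis of independence at α = 0.1.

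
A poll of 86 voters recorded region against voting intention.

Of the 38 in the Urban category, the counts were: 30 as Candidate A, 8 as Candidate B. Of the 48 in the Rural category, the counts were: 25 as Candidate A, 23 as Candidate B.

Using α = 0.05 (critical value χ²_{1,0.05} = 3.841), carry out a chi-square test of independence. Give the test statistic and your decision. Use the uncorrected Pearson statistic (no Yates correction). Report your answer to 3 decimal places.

Row totals: 38, 48. Column totals: 55, 31. Grand total N = 86.
Expected counts (row total × column total / N):
  Urban, Candidate A: 38×55/86 = 24.3023
  Urban, Candidate B: 38×31/86 = 13.6977
  Rural, Candidate A: 48×55/86 = 30.6977
  Rural, Candidate B: 48×31/86 = 17.3023
Contributions (O − E)²/E:
  (30 − 24.3023)²/24.3023 = 1.3358
  (8 − 13.6977)²/13.6977 = 2.3700
  (25 − 30.6977)²/30.6977 = 1.0575
  (23 − 17.3023)²/17.3023 = 1.8763
χ² = 1.3358 + 2.3700 + 1.0575 + 1.8763 = 6.640
df = (2−1)(2−1) = 1. Since 6.640 > 3.841, reject the null hypothesis of independence at α = 0.05.

6.640; reject H₀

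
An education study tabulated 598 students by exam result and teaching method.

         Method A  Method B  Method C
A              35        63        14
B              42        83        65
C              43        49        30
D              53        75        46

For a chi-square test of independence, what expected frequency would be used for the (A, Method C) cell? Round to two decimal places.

Row total (A) = 112; column total (Method C) = 155; grand total N = 598.
Expected count = (row total × column total) / N = 112 × 155 / 598 = 29.03.

29.03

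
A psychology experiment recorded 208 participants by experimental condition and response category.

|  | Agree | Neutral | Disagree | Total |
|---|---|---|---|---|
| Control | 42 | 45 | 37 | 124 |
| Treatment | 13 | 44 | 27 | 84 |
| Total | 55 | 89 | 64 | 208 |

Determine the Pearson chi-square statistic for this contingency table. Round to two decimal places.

Grand total N = 208.
Expected counts (row total × column total / N):
  Control, Agree: 124×55/208 = 32.7885
  Control, Neutral: 124×89/208 = 53.0577
  Control, Disagree: 124×64/208 = 38.1538
  Treatment, Agree: 84×55/208 = 22.2115
  Treatment, Neutral: 84×89/208 = 35.9423
  Treatment, Disagree: 84×64/208 = 25.8462
Contributions (O − E)²/E:
  (42 − 32.7885)²/32.7885 = 2.5879
  (45 − 53.0577)²/53.0577 = 1.2237
  (37 − 38.1538)²/38.1538 = 0.0349
  (13 − 22.2115)²/22.2115 = 3.8202
  (44 − 35.9423)²/35.9423 = 1.8064
  (27 − 25.8462)²/25.8462 = 0.0515
χ² = 2.5879 + 1.2237 + 0.0349 + 3.8202 + 1.8064 + 0.0515 = 9.52

9.52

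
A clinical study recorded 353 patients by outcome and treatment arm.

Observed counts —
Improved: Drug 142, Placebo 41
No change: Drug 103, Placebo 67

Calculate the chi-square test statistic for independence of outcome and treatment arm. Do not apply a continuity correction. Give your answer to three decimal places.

Row totals: 183, 170. Column totals: 245, 108. Grand total N = 353.
Expected counts (row total × column total / N):
  Improved, Drug: 183×245/353 = 127.0113
  Improved, Placebo: 183×108/353 = 55.9887
  No change, Drug: 170×245/353 = 117.9887
  No change, Placebo: 170×108/353 = 52.0113
Contributions (O − E)²/E:
  (142 − 127.0113)²/127.0113 = 1.7688
  (41 − 55.9887)²/55.9887 = 4.0126
  (103 − 117.9887)²/117.9887 = 1.9041
  (67 − 52.0113)²/52.0113 = 4.3195
χ² = 1.7688 + 4.0126 + 1.9041 + 4.3195 = 12.005

12.005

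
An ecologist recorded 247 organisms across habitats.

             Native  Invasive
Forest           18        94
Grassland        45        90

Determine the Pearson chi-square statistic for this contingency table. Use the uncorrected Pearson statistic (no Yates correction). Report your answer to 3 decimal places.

9.600

Row totals: 112, 135. Column totals: 63, 184. Grand total N = 247.
Expected counts (row total × column total / N):
  Forest, Native: 112×63/247 = 28.5668
  Forest, Invasive: 112×184/247 = 83.4332
  Grassland, Native: 135×63/247 = 34.4332
  Grassland, Invasive: 135×184/247 = 100.5668
Contributions (O − E)²/E:
  (18 − 28.5668)²/28.5668 = 3.9086
  (94 − 83.4332)²/83.4332 = 1.3383
  (45 − 34.4332)²/34.4332 = 3.2427
  (90 − 100.5668)²/100.5668 = 1.1103
χ² = 3.9086 + 1.3383 + 3.2427 + 1.1103 = 9.600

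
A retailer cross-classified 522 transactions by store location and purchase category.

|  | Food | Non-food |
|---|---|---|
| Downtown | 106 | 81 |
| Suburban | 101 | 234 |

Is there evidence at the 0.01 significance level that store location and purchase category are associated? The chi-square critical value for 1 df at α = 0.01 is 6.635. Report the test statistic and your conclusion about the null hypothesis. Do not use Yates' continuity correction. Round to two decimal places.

Row totals: 187, 335. Column totals: 207, 315. Grand total N = 522.
Expected counts (row total × column total / N):
  Downtown, Food: 187×207/522 = 74.155
  Downtown, Non-food: 187×315/522 = 112.845
  Suburban, Food: 335×207/522 = 132.845
  Suburban, Non-food: 335×315/522 = 202.155
Contributions (O − E)²/E:
  (106 − 74.155)²/74.155 = 13.6755
  (81 − 112.845)²/112.845 = 8.9867
  (101 − 132.845)²/132.845 = 7.6337
  (234 − 202.155)²/202.155 = 5.0165
χ² = 13.6755 + 8.9867 + 7.6337 + 5.0165 = 35.31
df = (2−1)(2−1) = 1. Since 35.31 > 6.635, reject the null hypothesis of independence at α = 0.01.

35.31; reject H₀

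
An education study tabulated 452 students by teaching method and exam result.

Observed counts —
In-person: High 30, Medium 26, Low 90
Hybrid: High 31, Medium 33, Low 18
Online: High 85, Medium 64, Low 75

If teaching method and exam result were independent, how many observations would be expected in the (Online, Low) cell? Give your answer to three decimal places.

90.690

Row total (Online) = 224; column total (Low) = 183; grand total N = 452.
Expected count = (row total × column total) / N = 224 × 183 / 452 = 90.690.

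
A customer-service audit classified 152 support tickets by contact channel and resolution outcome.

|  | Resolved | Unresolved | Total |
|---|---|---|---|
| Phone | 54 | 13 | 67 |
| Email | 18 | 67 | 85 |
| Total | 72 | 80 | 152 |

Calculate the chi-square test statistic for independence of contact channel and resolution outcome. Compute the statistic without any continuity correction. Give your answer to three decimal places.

Grand total N = 152.
Expected counts (row total × column total / N):
  Phone, Resolved: 67×72/152 = 31.73684
  Phone, Unresolved: 67×80/152 = 35.26316
  Email, Resolved: 85×72/152 = 40.26316
  Email, Unresolved: 85×80/152 = 44.73684
Contributions (O − E)²/E:
  (54 − 31.73684)²/31.73684 = 15.6174
  (13 − 35.26316)²/35.26316 = 14.0557
  (18 − 40.26316)²/40.26316 = 12.3102
  (67 − 44.73684)²/44.73684 = 11.0792
χ² = 15.6174 + 14.0557 + 12.3102 + 11.0792 = 53.063

53.063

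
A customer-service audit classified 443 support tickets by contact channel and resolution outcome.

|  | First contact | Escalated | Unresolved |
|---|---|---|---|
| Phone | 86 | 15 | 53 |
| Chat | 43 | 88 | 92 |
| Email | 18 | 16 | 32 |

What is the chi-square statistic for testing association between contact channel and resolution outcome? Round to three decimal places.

70.146

Row totals: 154, 223, 66. Column totals: 147, 119, 177. Grand total N = 443.
Expected counts (row total × column total / N):
  Phone, First contact: 154×147/443 = 51.1016
  Phone, Escalated: 154×119/443 = 41.3679
  Phone, Unresolved: 154×177/443 = 61.5305
  Chat, First contact: 223×147/443 = 73.9977
  Chat, Escalated: 223×119/443 = 59.9029
  Chat, Unresolved: 223×177/443 = 89.0993
  Email, First contact: 66×147/443 = 21.9007
  Email, Escalated: 66×119/443 = 17.7291
  Email, Unresolved: 66×177/443 = 26.3702
Contributions (O − E)²/E:
  (86 − 51.1016)²/51.1016 = 23.8329
  (15 − 41.3679)²/41.3679 = 16.8069
  (53 − 61.5305)²/61.5305 = 1.1827
  (43 − 73.9977)²/73.9977 = 12.9850
  (88 − 59.9029)²/59.9029 = 13.1788
  (92 − 89.0993)²/89.0993 = 0.0944
  (18 − 21.9007)²/21.9007 = 0.6947
  (16 − 17.7291)²/17.7291 = 0.1686
  (32 − 26.3702)²/26.3702 = 1.2019
χ² = 23.8329 + 16.8069 + 1.1827 + 12.9850 + 13.1788 + 0.0944 + 0.6947 + 0.1686 + 1.2019 = 70.146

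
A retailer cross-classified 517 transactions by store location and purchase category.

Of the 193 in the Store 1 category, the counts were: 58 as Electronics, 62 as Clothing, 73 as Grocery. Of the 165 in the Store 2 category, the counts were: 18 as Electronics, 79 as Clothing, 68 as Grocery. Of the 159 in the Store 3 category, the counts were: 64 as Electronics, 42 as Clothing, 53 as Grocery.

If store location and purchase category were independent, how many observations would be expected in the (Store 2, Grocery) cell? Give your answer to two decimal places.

Row total (Store 2) = 165; column total (Grocery) = 194; grand total N = 517.
Expected count = (row total × column total) / N = 165 × 194 / 517 = 61.91.

61.91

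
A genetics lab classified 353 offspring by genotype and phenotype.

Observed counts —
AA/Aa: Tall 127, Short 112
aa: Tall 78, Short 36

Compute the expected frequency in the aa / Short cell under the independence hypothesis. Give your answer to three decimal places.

Row total (aa) = 114; column total (Short) = 148; grand total N = 353.
Expected count = (row total × column total) / N = 114 × 148 / 353 = 47.796.

47.796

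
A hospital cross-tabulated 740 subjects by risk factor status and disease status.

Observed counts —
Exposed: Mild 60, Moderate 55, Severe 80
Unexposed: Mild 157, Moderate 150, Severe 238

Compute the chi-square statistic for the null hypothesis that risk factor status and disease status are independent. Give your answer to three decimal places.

0.446

Row totals: 195, 545. Column totals: 217, 205, 318. Grand total N = 740.
Expected counts (row total × column total / N):
  Exposed, Mild: 195×217/740 = 57.1824
  Exposed, Moderate: 195×205/740 = 54.0203
  Exposed, Severe: 195×318/740 = 83.7973
  Unexposed, Mild: 545×217/740 = 159.8176
  Unexposed, Moderate: 545×205/740 = 150.9797
  Unexposed, Severe: 545×318/740 = 234.2027
Contributions (O − E)²/E:
  (60 − 57.1824)²/57.1824 = 0.1388
  (55 − 54.0203)²/54.0203 = 0.0178
  (80 − 83.7973)²/83.7973 = 0.1721
  (157 − 159.8176)²/159.8176 = 0.0497
  (150 − 150.9797)²/150.9797 = 0.0064
  (238 − 234.2027)²/234.2027 = 0.0616
χ² = 0.1388 + 0.0178 + 0.1721 + 0.0497 + 0.0064 + 0.0616 = 0.446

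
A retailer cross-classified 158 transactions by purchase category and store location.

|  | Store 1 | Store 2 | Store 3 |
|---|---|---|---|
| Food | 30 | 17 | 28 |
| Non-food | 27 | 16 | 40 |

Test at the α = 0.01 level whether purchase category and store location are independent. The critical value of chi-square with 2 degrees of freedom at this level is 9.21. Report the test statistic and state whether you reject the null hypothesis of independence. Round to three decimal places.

1.906; fail to reject H₀

Row totals: 75, 83. Column totals: 57, 33, 68. Grand total N = 158.
Expected counts (row total × column total / N):
  Food, Store 1: 75×57/158 = 27.0570
  Food, Store 2: 75×33/158 = 15.6646
  Food, Store 3: 75×68/158 = 32.2785
  Non-food, Store 1: 83×57/158 = 29.9430
  Non-food, Store 2: 83×33/158 = 17.3354
  Non-food, Store 3: 83×68/158 = 35.7215
Contributions (O − E)²/E:
  (30 − 27.0570)²/27.0570 = 0.3201
  (17 − 15.6646)²/15.6646 = 0.1138
  (28 − 32.2785)²/32.2785 = 0.5671
  (27 − 29.9430)²/29.9430 = 0.2893
  (16 − 17.3354)²/17.3354 = 0.1029
  (40 − 35.7215)²/35.7215 = 0.5125
χ² = 0.3201 + 0.1138 + 0.5671 + 0.2893 + 0.1029 + 0.5125 = 1.906
df = (2−1)(3−1) = 2. Since 1.906 < 9.21, fail to reject the null hypothesis of independence at α = 0.01.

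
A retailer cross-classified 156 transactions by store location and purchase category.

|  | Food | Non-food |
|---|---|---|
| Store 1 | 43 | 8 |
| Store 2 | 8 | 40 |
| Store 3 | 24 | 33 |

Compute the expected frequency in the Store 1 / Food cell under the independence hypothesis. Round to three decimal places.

Row total (Store 1) = 51; column total (Food) = 75; grand total N = 156.
Expected count = (row total × column total) / N = 51 × 75 / 156 = 24.519.

24.519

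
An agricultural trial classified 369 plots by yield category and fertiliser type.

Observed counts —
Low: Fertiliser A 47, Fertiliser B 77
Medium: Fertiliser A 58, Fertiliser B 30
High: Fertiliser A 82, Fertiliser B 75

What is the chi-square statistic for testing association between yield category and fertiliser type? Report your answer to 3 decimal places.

Row totals: 124, 88, 157. Column totals: 187, 182. Grand total N = 369.
Expected counts (row total × column total / N):
  Low, Fertiliser A: 124×187/369 = 62.8401
  Low, Fertiliser B: 124×182/369 = 61.1599
  Medium, Fertiliser A: 88×187/369 = 44.5962
  Medium, Fertiliser B: 88×182/369 = 43.4038
  High, Fertiliser A: 157×187/369 = 79.5637
  High, Fertiliser B: 157×182/369 = 77.4363
Contributions (O − E)²/E:
  (47 − 62.8401)²/62.8401 = 3.9928
  (77 − 61.1599)²/61.1599 = 4.1025
  (58 − 44.5962)²/44.5962 = 4.0286
  (30 − 43.4038)²/43.4038 = 4.1393
  (82 − 79.5637)²/79.5637 = 0.0746
  (75 − 77.4363)²/77.4363 = 0.0767
χ² = 3.9928 + 4.1025 + 4.0286 + 4.1393 + 0.0746 + 0.0767 = 16.415

16.415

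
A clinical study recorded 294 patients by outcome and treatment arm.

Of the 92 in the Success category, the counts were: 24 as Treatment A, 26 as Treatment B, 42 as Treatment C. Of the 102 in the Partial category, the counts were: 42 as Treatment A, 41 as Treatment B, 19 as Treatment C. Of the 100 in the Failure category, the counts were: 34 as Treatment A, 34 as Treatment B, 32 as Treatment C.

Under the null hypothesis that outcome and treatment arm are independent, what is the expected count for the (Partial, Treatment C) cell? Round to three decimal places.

32.265

Row total (Partial) = 102; column total (Treatment C) = 93; grand total N = 294.
Expected count = (row total × column total) / N = 102 × 93 / 294 = 32.265.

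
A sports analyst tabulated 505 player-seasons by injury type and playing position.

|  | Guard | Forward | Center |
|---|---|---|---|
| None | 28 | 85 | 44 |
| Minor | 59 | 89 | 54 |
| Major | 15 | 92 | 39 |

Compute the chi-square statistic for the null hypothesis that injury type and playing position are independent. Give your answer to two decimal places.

Row totals: 157, 202, 146. Column totals: 102, 266, 137. Grand total N = 505.
Expected counts (row total × column total / N):
  None, Guard: 157×102/505 = 31.711
  None, Forward: 157×266/505 = 82.697
  None, Center: 157×137/505 = 42.592
  Minor, Guard: 202×102/505 = 40.800
  Minor, Forward: 202×266/505 = 106.400
  Minor, Center: 202×137/505 = 54.800
  Major, Guard: 146×102/505 = 29.489
  Major, Forward: 146×266/505 = 76.903
  Major, Center: 146×137/505 = 39.608
Contributions (O − E)²/E:
  (28 − 31.711)²/31.711 = 0.4343
  (85 − 82.697)²/82.697 = 0.0641
  (44 − 42.592)²/42.592 = 0.0465
  (59 − 40.800)²/40.800 = 8.1186
  (89 − 106.400)²/106.400 = 2.8455
  (54 − 54.800)²/54.800 = 0.0117
  (15 − 29.489)²/29.489 = 7.1190
  (92 − 76.903)²/76.903 = 2.9637
  (39 − 39.608)²/39.608 = 0.0093
χ² = 0.4343 + 0.0641 + 0.0465 + 8.1186 + 2.8455 + 0.0117 + 7.1190 + 2.9637 + 0.0093 = 21.61

21.61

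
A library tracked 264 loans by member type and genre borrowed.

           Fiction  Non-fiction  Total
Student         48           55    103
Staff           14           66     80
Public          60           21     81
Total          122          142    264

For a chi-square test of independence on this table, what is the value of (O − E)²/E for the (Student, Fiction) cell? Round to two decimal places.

0.00

Row total (Student) = 103; column total (Fiction) = 122; N = 264.
Expected count E = 103 × 122 / 264 = 47.598.
Contribution = (O − E)²/E = (48 − 47.598)² / 47.598 = 0.00.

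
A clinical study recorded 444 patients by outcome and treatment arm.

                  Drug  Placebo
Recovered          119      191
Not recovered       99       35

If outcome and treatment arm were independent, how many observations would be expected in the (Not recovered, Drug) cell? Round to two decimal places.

Row total (Not recovered) = 134; column total (Drug) = 218; grand total N = 444.
Expected count = (row total × column total) / N = 134 × 218 / 444 = 65.79.

65.79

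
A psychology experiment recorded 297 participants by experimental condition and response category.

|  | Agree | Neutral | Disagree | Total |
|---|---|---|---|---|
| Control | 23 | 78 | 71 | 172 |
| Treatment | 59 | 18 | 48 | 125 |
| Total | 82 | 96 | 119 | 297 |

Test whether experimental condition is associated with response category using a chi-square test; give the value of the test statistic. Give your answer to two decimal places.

Grand total N = 297.
Expected counts (row total × column total / N):
  Control, Agree: 172×82/297 = 47.488
  Control, Neutral: 172×96/297 = 55.596
  Control, Disagree: 172×119/297 = 68.916
  Treatment, Agree: 125×82/297 = 34.512
  Treatment, Neutral: 125×96/297 = 40.404
  Treatment, Disagree: 125×119/297 = 50.084
Contributions (O − E)²/E:
  (23 − 47.488)²/47.488 = 12.6277
  (78 − 55.596)²/55.596 = 9.0283
  (71 − 68.916)²/68.916 = 0.0630
  (59 − 34.512)²/34.512 = 17.3755
  (18 − 40.404)²/40.404 = 12.4230
  (48 − 50.084)²/50.084 = 0.0867
χ² = 12.6277 + 9.0283 + 0.0630 + 17.3755 + 12.4230 + 0.0867 = 51.60

51.60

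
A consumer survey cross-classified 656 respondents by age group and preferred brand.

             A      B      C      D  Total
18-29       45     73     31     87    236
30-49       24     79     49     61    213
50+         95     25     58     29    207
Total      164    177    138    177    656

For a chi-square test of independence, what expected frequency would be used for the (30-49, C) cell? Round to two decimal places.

44.81

Row total (30-49) = 213; column total (C) = 138; grand total N = 656.
Expected count = (row total × column total) / N = 213 × 138 / 656 = 44.81.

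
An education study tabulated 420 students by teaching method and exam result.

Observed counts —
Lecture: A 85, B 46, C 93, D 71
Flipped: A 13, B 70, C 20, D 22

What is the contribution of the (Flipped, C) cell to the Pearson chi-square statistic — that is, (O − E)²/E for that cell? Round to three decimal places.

5.525

Row total (Flipped) = 125; column total (C) = 113; N = 420.
Expected count E = 125 × 113 / 420 = 33.6310.
Contribution = (O − E)²/E = (20 − 33.6310)² / 33.6310 = 5.525.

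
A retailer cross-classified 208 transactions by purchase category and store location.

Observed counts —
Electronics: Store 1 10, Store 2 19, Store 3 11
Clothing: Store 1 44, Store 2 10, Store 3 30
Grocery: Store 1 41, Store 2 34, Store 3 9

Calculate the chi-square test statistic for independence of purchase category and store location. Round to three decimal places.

Row totals: 40, 84, 84. Column totals: 95, 63, 50. Grand total N = 208.
Expected counts (row total × column total / N):
  Electronics, Store 1: 40×95/208 = 18.2692
  Electronics, Store 2: 40×63/208 = 12.1154
  Electronics, Store 3: 40×50/208 = 9.6154
  Clothing, Store 1: 84×95/208 = 38.3654
  Clothing, Store 2: 84×63/208 = 25.4423
  Clothing, Store 3: 84×50/208 = 20.1923
  Grocery, Store 1: 84×95/208 = 38.3654
  Grocery, Store 2: 84×63/208 = 25.4423
  Grocery, Store 3: 84×50/208 = 20.1923
Contributions (O − E)²/E:
  (10 − 18.2692)²/18.2692 = 3.7429
  (19 − 12.1154)²/12.1154 = 3.9122
  (11 − 9.6154)²/9.6154 = 0.1994
  (44 − 38.3654)²/38.3654 = 0.8275
  (10 − 25.4423)²/25.4423 = 9.3728
  (30 − 20.1923)²/20.1923 = 4.7637
  (41 − 38.3654)²/38.3654 = 0.1809
  (34 − 25.4423)²/25.4423 = 2.8784
  (9 − 20.1923)²/20.1923 = 6.2037
χ² = 3.7429 + 3.9122 + 0.1994 + 0.8275 + 9.3728 + 4.7637 + 0.1809 + 2.8784 + 6.2037 = 32.082

32.082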